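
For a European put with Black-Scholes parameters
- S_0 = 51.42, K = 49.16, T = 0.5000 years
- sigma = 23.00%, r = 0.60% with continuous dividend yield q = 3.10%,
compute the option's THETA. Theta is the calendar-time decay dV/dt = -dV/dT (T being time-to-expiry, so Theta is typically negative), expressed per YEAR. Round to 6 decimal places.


d1 = 0.2808254115; d2 = 0.1181908518
phi(d1) = 0.3835175145; exp(-qT) = 0.9846195068; exp(-rT) = 0.9970044955
Theta = -S*exp(-qT)*phi(d1)*sigma/(2*sqrt(T)) + r*K*exp(-rT)*N(-d2) - q*S*exp(-qT)*N(-d1)
N(-d1) = 0.3894221560; N(-d2) = 0.4529582192; sqrt(T) = 0.7071067812
Term 1 = -51.4200 * 0.9846195068 * 0.3835175145 * 0.2300 / (2 * 0.7071067812) = -3.1579012718
Term 2 = 0.0060 * 49.1600 * 0.9970044955 * 0.4529582192 = 0.1332043433
Term 3 = -0.0310 * 51.4200 * 0.9846195068 * 0.3894221560 = -0.6111993146
Theta = -3.1579012718 + (0.1332043433) + (-0.6111993146) = -3.635896

Answer: Theta = -3.635896


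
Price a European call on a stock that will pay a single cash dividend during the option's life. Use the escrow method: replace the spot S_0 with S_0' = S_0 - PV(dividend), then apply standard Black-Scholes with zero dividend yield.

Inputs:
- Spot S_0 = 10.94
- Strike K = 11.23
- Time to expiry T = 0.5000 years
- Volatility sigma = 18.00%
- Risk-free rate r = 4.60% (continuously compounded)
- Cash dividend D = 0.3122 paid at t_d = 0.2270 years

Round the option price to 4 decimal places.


PV(D) = D * exp(-r * t_d) = 0.3122 * 0.98961233 = 0.30895697
S_0' = S_0 - PV(D) = 10.9400 - 0.30895697 = 10.63104303
d1 = (ln(S_0'/K) + (r + sigma^2/2)*T) / (sigma*sqrt(T)) = -0.18628697
d2 = d1 - sigma*sqrt(T) = -0.31356619
exp(-rT) = 0.97726248
N(d1) = 0.42610986; N(d2) = 0.37692527
C = S_0' * N(d1) - K * exp(-rT) * N(d2) = 10.63104303 * 0.42610986 - 11.2300 * 0.97726248 * 0.37692527 = 0.3934

Answer: Price = 0.3934


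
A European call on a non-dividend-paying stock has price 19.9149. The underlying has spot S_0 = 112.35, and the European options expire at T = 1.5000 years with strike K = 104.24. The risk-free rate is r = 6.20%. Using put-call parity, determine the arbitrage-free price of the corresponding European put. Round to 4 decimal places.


Answer: Put price = 2.5477

Derivation:
Put-call parity: C - P = S_0 * exp(-qT) - K * exp(-rT).
S_0 * exp(-qT) = 112.3500 * 1.00000000 = 112.35000000
K * exp(-rT) = 104.2400 * 0.91119350 = 94.98281047
P = C - S*exp(-qT) + K*exp(-rT)
P = 19.9149 - 112.35000000 + 94.98281047 = 2.5477


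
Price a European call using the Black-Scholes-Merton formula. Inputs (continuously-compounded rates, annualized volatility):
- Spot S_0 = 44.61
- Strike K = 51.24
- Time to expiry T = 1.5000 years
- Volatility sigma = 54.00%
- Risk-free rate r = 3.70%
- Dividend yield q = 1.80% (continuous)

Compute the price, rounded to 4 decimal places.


Answer: Price = 9.5381

Derivation:
d1 = (ln(S/K) + (r - q + 0.5*sigma^2) * T) / (sigma * sqrt(T)) = 0.16426334
d2 = d1 - sigma * sqrt(T) = -0.49709889
exp(-rT) = 0.94601202; exp(-qT) = 0.97336124
C = S_0 * exp(-qT) * N(d1) - K * exp(-rT) * N(d2)
N(d1) = 0.56523808; N(d2) = 0.30955966
C = 44.6100 * 0.97336124 * 0.56523808 - 51.2400 * 0.94601202 * 0.30955966 = 9.5381


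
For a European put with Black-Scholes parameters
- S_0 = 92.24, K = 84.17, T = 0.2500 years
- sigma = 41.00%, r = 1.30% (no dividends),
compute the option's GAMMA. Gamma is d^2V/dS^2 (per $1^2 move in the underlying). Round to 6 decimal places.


d1 = 0.5649649402; d2 = 0.3599649402
phi(d1) = 0.3400946815; exp(-qT) = 1.0000000000; exp(-rT) = 0.9967552755
Gamma = exp(-qT) * phi(d1) / (S * sigma * sqrt(T)) = 1.0000000000 * 0.3400946815 / (92.2400 * 0.4100 * 0.5000000000) = 0.017986

Answer: Gamma = 0.017986


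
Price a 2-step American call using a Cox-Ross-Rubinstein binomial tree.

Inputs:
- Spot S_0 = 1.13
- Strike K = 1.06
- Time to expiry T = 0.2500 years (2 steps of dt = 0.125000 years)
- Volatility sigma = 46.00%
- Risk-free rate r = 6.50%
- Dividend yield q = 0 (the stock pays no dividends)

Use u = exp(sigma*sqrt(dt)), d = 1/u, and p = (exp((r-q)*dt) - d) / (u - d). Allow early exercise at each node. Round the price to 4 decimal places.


dt = T/N = 0.125000
u = exp(sigma*sqrt(dt)) = 1.176607; d = 1/u = 0.849902
p = (exp((r-q)*dt) - d) / (u - d) = 0.484402
Discount per step: exp(-r*dt) = 0.991908
Stock lattice S(k, i) with i counting down-moves:
  k=0: S(0,0) = 1.1300
  k=1: S(1,0) = 1.3296; S(1,1) = 0.9604
  k=2: S(2,0) = 1.5644; S(2,1) = 1.1300; S(2,2) = 0.8162
Terminal payoffs V(N, i) = max(S_T - K, 0):
  V(2,0) = 0.504376; V(2,1) = 0.070000; V(2,2) = 0.000000
Backward induction: V(k, i) = exp(-r*dt) * [p * V(k+1, i) + (1-p) * V(k+1, i+1)]; then take max(V_cont, immediate exercise) for American.
  V(1,0) = exp(-r*dt) * [p*0.504376 + (1-p)*0.070000] = 0.278143; exercise = 0.269565; V(1,0) = max -> 0.278143
  V(1,1) = exp(-r*dt) * [p*0.070000 + (1-p)*0.000000] = 0.033634; exercise = 0.000000; V(1,1) = max -> 0.033634
  V(0,0) = exp(-r*dt) * [p*0.278143 + (1-p)*0.033634] = 0.150844; exercise = 0.070000; V(0,0) = max -> 0.150844

Answer: Price = V(0,0) = 0.1508


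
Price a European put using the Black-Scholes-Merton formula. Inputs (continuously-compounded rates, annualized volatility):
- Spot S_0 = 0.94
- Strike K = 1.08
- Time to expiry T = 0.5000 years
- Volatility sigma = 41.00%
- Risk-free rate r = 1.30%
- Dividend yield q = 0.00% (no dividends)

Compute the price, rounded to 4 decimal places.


d1 = (ln(S/K) + (r - q + 0.5*sigma^2) * T) / (sigma * sqrt(T)) = -0.31151139
d2 = d1 - sigma * sqrt(T) = -0.60142517
exp(-rT) = 0.99352108; exp(-qT) = 1.00000000
P = K * exp(-rT) * N(-d2) - S_0 * exp(-qT) * N(-d1)
N(-d1) = 0.62229406; N(-d2) = 0.72622158
P = 1.0800 * 0.99352108 * 0.72622158 - 0.9400 * 1.00000000 * 0.62229406 = 0.1943

Answer: Price = 0.1943


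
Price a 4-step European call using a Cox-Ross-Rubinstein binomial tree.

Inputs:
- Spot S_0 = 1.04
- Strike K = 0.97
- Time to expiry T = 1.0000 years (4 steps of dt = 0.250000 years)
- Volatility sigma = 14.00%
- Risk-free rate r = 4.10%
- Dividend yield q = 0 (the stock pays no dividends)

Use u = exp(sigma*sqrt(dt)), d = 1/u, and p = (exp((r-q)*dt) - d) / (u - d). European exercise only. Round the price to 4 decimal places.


Answer: Price = V(0,0) = 0.1281

Derivation:
dt = T/N = 0.250000
u = exp(sigma*sqrt(dt)) = 1.072508; d = 1/u = 0.932394
p = (exp((r-q)*dt) - d) / (u - d) = 0.556038
Discount per step: exp(-r*dt) = 0.989802
Stock lattice S(k, i) with i counting down-moves:
  k=0: S(0,0) = 1.0400
  k=1: S(1,0) = 1.1154; S(1,1) = 0.9697
  k=2: S(2,0) = 1.1963; S(2,1) = 1.0400; S(2,2) = 0.9041
  k=3: S(3,0) = 1.2830; S(3,1) = 1.1154; S(3,2) = 0.9697; S(3,3) = 0.8430
  k=4: S(4,0) = 1.3761; S(4,1) = 1.1963; S(4,2) = 1.0400; S(4,3) = 0.9041; S(4,4) = 0.7860
Terminal payoffs V(N, i) = max(S_T - K, 0):
  V(4,0) = 0.406055; V(4,1) = 0.226285; V(4,2) = 0.070000; V(4,3) = 0.000000; V(4,4) = 0.000000
Backward induction: V(k, i) = exp(-r*dt) * [p * V(k+1, i) + (1-p) * V(k+1, i+1)].
  V(3,0) = exp(-r*dt) * [p*0.406055 + (1-p)*0.226285] = 0.322917
  V(3,1) = exp(-r*dt) * [p*0.226285 + (1-p)*0.070000] = 0.155300
  V(3,2) = exp(-r*dt) * [p*0.070000 + (1-p)*0.000000] = 0.038526
  V(3,3) = exp(-r*dt) * [p*0.000000 + (1-p)*0.000000] = 0.000000
  V(2,0) = exp(-r*dt) * [p*0.322917 + (1-p)*0.155300] = 0.245967
  V(2,1) = exp(-r*dt) * [p*0.155300 + (1-p)*0.038526] = 0.102402
  V(2,2) = exp(-r*dt) * [p*0.038526 + (1-p)*0.000000] = 0.021203
  V(1,0) = exp(-r*dt) * [p*0.245967 + (1-p)*0.102402] = 0.180371
  V(1,1) = exp(-r*dt) * [p*0.102402 + (1-p)*0.021203] = 0.065676
  V(0,0) = exp(-r*dt) * [p*0.180371 + (1-p)*0.065676] = 0.128131


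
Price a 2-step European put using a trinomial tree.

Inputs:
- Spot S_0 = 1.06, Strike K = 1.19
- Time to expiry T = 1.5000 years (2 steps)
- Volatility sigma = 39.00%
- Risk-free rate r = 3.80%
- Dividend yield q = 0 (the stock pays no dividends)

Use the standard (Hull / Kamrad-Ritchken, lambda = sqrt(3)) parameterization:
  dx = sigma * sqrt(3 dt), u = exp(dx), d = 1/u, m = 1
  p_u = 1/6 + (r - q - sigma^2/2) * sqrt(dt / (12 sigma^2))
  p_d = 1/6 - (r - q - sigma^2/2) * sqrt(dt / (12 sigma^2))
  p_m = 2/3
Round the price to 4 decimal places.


dt = T/N = 0.750000; dx = sigma*sqrt(3*dt) = 0.585000
u = exp(dx) = 1.794991; d = 1/u = 0.557106
p_u = 0.142276, p_m = 0.666667, p_d = 0.191058
Discount per step: exp(-r*dt) = 0.971902
Stock lattice S(k, j) with j the centered position index:
  k=0: S(0,+0) = 1.0600
  k=1: S(1,-1) = 0.5905; S(1,+0) = 1.0600; S(1,+1) = 1.9027
  k=2: S(2,-2) = 0.3290; S(2,-1) = 0.5905; S(2,+0) = 1.0600; S(2,+1) = 1.9027; S(2,+2) = 3.4153
Terminal payoffs V(N, j) = max(K - S_T, 0):
  V(2,-2) = 0.861011; V(2,-1) = 0.599468; V(2,+0) = 0.130000; V(2,+1) = 0.000000; V(2,+2) = 0.000000
Backward induction: V(k, j) = exp(-r*dt) * [p_u * V(k+1, j+1) + p_m * V(k+1, j) + p_d * V(k+1, j-1)]
  V(1,-1) = exp(-r*dt) * [p_u*0.130000 + p_m*0.599468 + p_d*0.861011] = 0.566273
  V(1,+0) = exp(-r*dt) * [p_u*0.000000 + p_m*0.130000 + p_d*0.599468] = 0.195546
  V(1,+1) = exp(-r*dt) * [p_u*0.000000 + p_m*0.000000 + p_d*0.130000] = 0.024140
  V(0,+0) = exp(-r*dt) * [p_u*0.024140 + p_m*0.195546 + p_d*0.566273] = 0.235190

Answer: Price = V(0,0) = 0.2352


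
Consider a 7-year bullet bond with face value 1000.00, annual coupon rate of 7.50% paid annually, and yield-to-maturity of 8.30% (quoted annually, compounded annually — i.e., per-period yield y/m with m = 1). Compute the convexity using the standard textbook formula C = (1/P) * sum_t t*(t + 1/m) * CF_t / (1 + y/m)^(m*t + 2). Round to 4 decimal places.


Answer: Convexity = 35.7786

Derivation:
Coupon per period c = face * coupon_rate / m = 75.000000
Periods per year m = 1; per-period yield y/m = 0.083000
Number of cashflows N = 7
Cashflows (t years, CF_t, discount factor 1/(1+y/m)^(m*t), PV):
  t = 1.0000: CF_t = 75.000000, DF = 0.923361, PV = 69.252078
  t = 2.0000: CF_t = 75.000000, DF = 0.852596, PV = 63.944670
  t = 3.0000: CF_t = 75.000000, DF = 0.787254, PV = 59.044017
  t = 4.0000: CF_t = 75.000000, DF = 0.726919, PV = 54.518944
  t = 5.0000: CF_t = 75.000000, DF = 0.671209, PV = 50.340669
  t = 6.0000: CF_t = 75.000000, DF = 0.619768, PV = 46.482612
  t = 7.0000: CF_t = 1075.000000, DF = 0.572270, PV = 615.190001
Price P = sum_t PV_t = 958.772990
Convexity numerator sum_t t*(t + 1/m) * CF_t / (1+y/m)^(m*t + 2):
  t = 1.0000: term = 118.088033
  t = 2.0000: term = 327.113665
  t = 3.0000: term = 604.088024
  t = 4.0000: term = 929.652238
  t = 5.0000: term = 1287.606978
  t = 6.0000: term = 1664.496556
  t = 7.0000: term = 29372.464098
Convexity = (1/P) * sum = 34303.509593 / 958.772990 = 35.778552


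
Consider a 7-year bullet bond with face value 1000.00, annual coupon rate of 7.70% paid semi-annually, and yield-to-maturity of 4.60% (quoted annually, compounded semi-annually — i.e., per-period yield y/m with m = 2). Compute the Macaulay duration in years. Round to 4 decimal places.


Answer: Macaulay duration = 5.6758 years

Derivation:
Coupon per period c = face * coupon_rate / m = 38.500000
Periods per year m = 2; per-period yield y/m = 0.023000
Number of cashflows N = 14
Cashflows (t years, CF_t, discount factor 1/(1+y/m)^(m*t), PV):
  t = 0.5000: CF_t = 38.500000, DF = 0.977517, PV = 37.634409
  t = 1.0000: CF_t = 38.500000, DF = 0.955540, PV = 36.788278
  t = 1.5000: CF_t = 38.500000, DF = 0.934056, PV = 35.961171
  t = 2.0000: CF_t = 38.500000, DF = 0.913056, PV = 35.152660
  t = 2.5000: CF_t = 38.500000, DF = 0.892528, PV = 34.362327
  t = 3.0000: CF_t = 38.500000, DF = 0.872461, PV = 33.589762
  t = 3.5000: CF_t = 38.500000, DF = 0.852846, PV = 32.834567
  t = 4.0000: CF_t = 38.500000, DF = 0.833671, PV = 32.096351
  t = 4.5000: CF_t = 38.500000, DF = 0.814928, PV = 31.374732
  t = 5.0000: CF_t = 38.500000, DF = 0.796606, PV = 30.669337
  t = 5.5000: CF_t = 38.500000, DF = 0.778696, PV = 29.979802
  t = 6.0000: CF_t = 38.500000, DF = 0.761189, PV = 29.305769
  t = 6.5000: CF_t = 38.500000, DF = 0.744075, PV = 28.646891
  t = 7.0000: CF_t = 1038.500000, DF = 0.727346, PV = 755.348948
Price P = sum_t PV_t = 1183.745004
Macaulay numerator sum_t t * PV_t:
  t * PV_t at t = 0.5000: 18.817204
  t * PV_t at t = 1.0000: 36.788278
  t * PV_t at t = 1.5000: 53.941757
  t * PV_t at t = 2.0000: 70.305320
  t * PV_t at t = 2.5000: 85.905816
  t * PV_t at t = 3.0000: 100.769286
  t * PV_t at t = 3.5000: 114.920985
  t * PV_t at t = 4.0000: 128.385404
  t * PV_t at t = 4.5000: 141.186294
  t * PV_t at t = 5.0000: 153.346687
  t * PV_t at t = 5.5000: 164.888910
  t * PV_t at t = 6.0000: 175.834615
  t * PV_t at t = 6.5000: 186.204790
  t * PV_t at t = 7.0000: 5287.442639
Macaulay duration D = (sum_t t * PV_t) / P = 6718.737985 / 1183.745004 = 5.675832


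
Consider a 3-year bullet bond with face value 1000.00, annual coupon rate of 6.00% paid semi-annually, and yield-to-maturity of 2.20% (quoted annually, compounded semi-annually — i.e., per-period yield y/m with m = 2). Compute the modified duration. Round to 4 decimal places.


Answer: Modified duration = 2.7719

Derivation:
Coupon per period c = face * coupon_rate / m = 30.000000
Periods per year m = 2; per-period yield y/m = 0.011000
Number of cashflows N = 6
Cashflows (t years, CF_t, discount factor 1/(1+y/m)^(m*t), PV):
  t = 0.5000: CF_t = 30.000000, DF = 0.989120, PV = 29.673591
  t = 1.0000: CF_t = 30.000000, DF = 0.978358, PV = 29.350732
  t = 1.5000: CF_t = 30.000000, DF = 0.967713, PV = 29.031387
  t = 2.0000: CF_t = 30.000000, DF = 0.957184, PV = 28.715517
  t = 2.5000: CF_t = 30.000000, DF = 0.946769, PV = 28.403083
  t = 3.0000: CF_t = 1030.000000, DF = 0.936468, PV = 964.562317
Price P = sum_t PV_t = 1109.736626
First compute Macaulay numerator sum_t t * PV_t:
  t * PV_t at t = 0.5000: 14.836795
  t * PV_t at t = 1.0000: 29.350732
  t * PV_t at t = 1.5000: 43.547081
  t * PV_t at t = 2.0000: 57.431033
  t * PV_t at t = 2.5000: 71.007706
  t * PV_t at t = 3.0000: 2893.686951
Macaulay duration D = 3109.860299 / 1109.736626 = 2.802341
Modified duration = D / (1 + y/m) = 2.802341 / (1 + 0.011000) = 2.771851


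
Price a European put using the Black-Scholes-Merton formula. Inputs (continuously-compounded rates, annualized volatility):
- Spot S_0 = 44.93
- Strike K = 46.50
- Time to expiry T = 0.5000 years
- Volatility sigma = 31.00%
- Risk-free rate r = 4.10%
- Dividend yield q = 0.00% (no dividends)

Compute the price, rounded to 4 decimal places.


Answer: Price = 4.2697

Derivation:
d1 = (ln(S/K) + (r - q + 0.5*sigma^2) * T) / (sigma * sqrt(T)) = 0.04643370
d2 = d1 - sigma * sqrt(T) = -0.17276940
exp(-rT) = 0.97970870; exp(-qT) = 1.00000000
P = K * exp(-rT) * N(-d2) - S_0 * exp(-qT) * N(-d1)
N(-d1) = 0.48148229; N(-d2) = 0.56858366
P = 46.5000 * 0.97970870 * 0.56858366 - 44.9300 * 1.00000000 * 0.48148229 = 4.2697


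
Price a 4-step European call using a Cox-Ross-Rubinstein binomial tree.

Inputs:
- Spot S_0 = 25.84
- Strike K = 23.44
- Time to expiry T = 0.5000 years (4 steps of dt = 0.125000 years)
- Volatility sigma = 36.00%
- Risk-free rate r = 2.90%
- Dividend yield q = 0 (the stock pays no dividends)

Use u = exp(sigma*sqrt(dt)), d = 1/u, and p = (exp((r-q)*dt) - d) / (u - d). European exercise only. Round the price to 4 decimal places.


dt = T/N = 0.125000
u = exp(sigma*sqrt(dt)) = 1.135734; d = 1/u = 0.880488
p = (exp((r-q)*dt) - d) / (u - d) = 0.482451
Discount per step: exp(-r*dt) = 0.996382
Stock lattice S(k, i) with i counting down-moves:
  k=0: S(0,0) = 25.8400
  k=1: S(1,0) = 29.3474; S(1,1) = 22.7518
  k=2: S(2,0) = 33.3308; S(2,1) = 25.8400; S(2,2) = 20.0327
  k=3: S(3,0) = 37.8549; S(3,1) = 29.3474; S(3,2) = 22.7518; S(3,3) = 17.6385
  k=4: S(4,0) = 42.9931; S(4,1) = 33.3308; S(4,2) = 25.8400; S(4,3) = 20.0327; S(4,4) = 15.5305
Terminal payoffs V(N, i) = max(S_T - K, 0):
  V(4,0) = 19.553140; V(4,1) = 9.890808; V(4,2) = 2.400000; V(4,3) = 0.000000; V(4,4) = 0.000000
Backward induction: V(k, i) = exp(-r*dt) * [p * V(k+1, i) + (1-p) * V(k+1, i+1)].
  V(3,0) = exp(-r*dt) * [p*19.553140 + (1-p)*9.890808] = 14.499751
  V(3,1) = exp(-r*dt) * [p*9.890808 + (1-p)*2.400000] = 5.992185
  V(3,2) = exp(-r*dt) * [p*2.400000 + (1-p)*0.000000] = 1.153692
  V(3,3) = exp(-r*dt) * [p*0.000000 + (1-p)*0.000000] = 0.000000
  V(2,0) = exp(-r*dt) * [p*14.499751 + (1-p)*5.992185] = 10.060133
  V(2,1) = exp(-r*dt) * [p*5.992185 + (1-p)*1.153692] = 3.475406
  V(2,2) = exp(-r*dt) * [p*1.153692 + (1-p)*0.000000] = 0.554586
  V(1,0) = exp(-r*dt) * [p*10.060133 + (1-p)*3.475406] = 6.628142
  V(1,1) = exp(-r*dt) * [p*3.475406 + (1-p)*0.554586] = 1.956632
  V(0,0) = exp(-r*dt) * [p*6.628142 + (1-p)*1.956632] = 4.195171

Answer: Price = V(0,0) = 4.1952


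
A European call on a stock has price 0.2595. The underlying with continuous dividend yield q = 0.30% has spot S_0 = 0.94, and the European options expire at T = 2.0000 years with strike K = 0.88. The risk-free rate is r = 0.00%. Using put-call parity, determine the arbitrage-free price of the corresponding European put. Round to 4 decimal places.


Answer: Put price = 0.2051

Derivation:
Put-call parity: C - P = S_0 * exp(-qT) - K * exp(-rT).
S_0 * exp(-qT) = 0.9400 * 0.99401796 = 0.93437689
K * exp(-rT) = 0.8800 * 1.00000000 = 0.88000000
P = C - S*exp(-qT) + K*exp(-rT)
P = 0.2595 - 0.93437689 + 0.88000000 = 0.2051


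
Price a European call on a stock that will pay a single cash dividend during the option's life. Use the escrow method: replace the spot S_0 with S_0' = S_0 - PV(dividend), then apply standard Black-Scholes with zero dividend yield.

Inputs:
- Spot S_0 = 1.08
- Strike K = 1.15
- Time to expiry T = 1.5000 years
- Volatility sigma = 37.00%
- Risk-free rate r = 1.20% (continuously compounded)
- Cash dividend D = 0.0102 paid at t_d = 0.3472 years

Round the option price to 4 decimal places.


PV(D) = D * exp(-r * t_d) = 0.0102 * 0.99584227 = 0.01015759
S_0' = S_0 - PV(D) = 1.0800 - 0.01015759 = 1.06984241
d1 = (ln(S_0'/K) + (r + sigma^2/2)*T) / (sigma*sqrt(T)) = 0.10686045
d2 = d1 - sigma*sqrt(T) = -0.34629515
exp(-rT) = 0.98216103
N(d1) = 0.54255016; N(d2) = 0.36456046
C = S_0' * N(d1) - K * exp(-rT) * N(d2) = 1.06984241 * 0.54255016 - 1.1500 * 0.98216103 * 0.36456046 = 0.1687

Answer: Price = 0.1687


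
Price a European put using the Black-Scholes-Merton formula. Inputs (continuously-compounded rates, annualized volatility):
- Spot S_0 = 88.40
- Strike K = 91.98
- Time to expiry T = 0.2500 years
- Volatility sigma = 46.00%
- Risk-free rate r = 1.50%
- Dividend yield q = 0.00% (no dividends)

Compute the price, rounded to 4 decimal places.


d1 = (ln(S/K) + (r - q + 0.5*sigma^2) * T) / (sigma * sqrt(T)) = -0.04130084
d2 = d1 - sigma * sqrt(T) = -0.27130084
exp(-rT) = 0.99625702; exp(-qT) = 1.00000000
P = K * exp(-rT) * N(-d2) - S_0 * exp(-qT) * N(-d1)
N(-d1) = 0.51647197; N(-d2) = 0.60692017
P = 91.9800 * 0.99625702 * 0.60692017 - 88.4000 * 1.00000000 * 0.51647197 = 9.9594

Answer: Price = 9.9594


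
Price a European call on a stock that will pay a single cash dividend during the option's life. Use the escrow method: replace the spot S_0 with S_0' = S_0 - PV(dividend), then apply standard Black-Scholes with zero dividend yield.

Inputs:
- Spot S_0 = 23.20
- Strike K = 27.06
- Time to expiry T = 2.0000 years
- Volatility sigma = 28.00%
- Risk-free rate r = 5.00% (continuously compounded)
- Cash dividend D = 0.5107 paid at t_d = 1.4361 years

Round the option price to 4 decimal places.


PV(D) = D * exp(-r * t_d) = 0.5107 * 0.93071237 = 0.47531481
S_0' = S_0 - PV(D) = 23.2000 - 0.47531481 = 22.72468519
d1 = (ln(S_0'/K) + (r + sigma^2/2)*T) / (sigma*sqrt(T)) = 0.00958424
d2 = d1 - sigma*sqrt(T) = -0.38639556
exp(-rT) = 0.90483742
N(d1) = 0.50382350; N(d2) = 0.34960187
C = S_0' * N(d1) - K * exp(-rT) * N(d2) = 22.72468519 * 0.50382350 - 27.0600 * 0.90483742 * 0.34960187 = 2.8893

Answer: Price = 2.8893


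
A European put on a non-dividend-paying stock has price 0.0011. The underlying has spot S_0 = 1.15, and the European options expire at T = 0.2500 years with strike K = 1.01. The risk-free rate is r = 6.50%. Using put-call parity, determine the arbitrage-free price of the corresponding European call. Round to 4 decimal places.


Put-call parity: C - P = S_0 * exp(-qT) - K * exp(-rT).
S_0 * exp(-qT) = 1.1500 * 1.00000000 = 1.15000000
K * exp(-rT) = 1.0100 * 0.98388132 = 0.99372013
C = P + S*exp(-qT) - K*exp(-rT)
C = 0.0011 + 1.15000000 - 0.99372013 = 0.1574

Answer: Call price = 0.1574


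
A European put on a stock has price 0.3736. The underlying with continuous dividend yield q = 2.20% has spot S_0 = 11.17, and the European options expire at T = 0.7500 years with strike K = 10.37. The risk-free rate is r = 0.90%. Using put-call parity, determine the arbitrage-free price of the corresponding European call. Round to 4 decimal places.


Answer: Call price = 1.0606

Derivation:
Put-call parity: C - P = S_0 * exp(-qT) - K * exp(-rT).
S_0 * exp(-qT) = 11.1700 * 0.98363538 = 10.98720719
K * exp(-rT) = 10.3700 * 0.99327273 = 10.30023821
C = P + S*exp(-qT) - K*exp(-rT)
C = 0.3736 + 10.98720719 - 10.30023821 = 1.0606


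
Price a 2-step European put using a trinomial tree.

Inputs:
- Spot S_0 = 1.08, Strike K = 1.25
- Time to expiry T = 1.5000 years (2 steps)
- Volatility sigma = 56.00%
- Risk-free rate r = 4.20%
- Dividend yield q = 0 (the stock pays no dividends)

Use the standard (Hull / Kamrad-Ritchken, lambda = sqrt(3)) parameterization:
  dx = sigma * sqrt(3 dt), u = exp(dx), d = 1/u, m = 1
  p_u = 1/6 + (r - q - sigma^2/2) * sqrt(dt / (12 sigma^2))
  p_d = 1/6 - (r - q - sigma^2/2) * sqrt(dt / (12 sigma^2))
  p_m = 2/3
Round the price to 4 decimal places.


dt = T/N = 0.750000; dx = sigma*sqrt(3*dt) = 0.840000
u = exp(dx) = 2.316367; d = 1/u = 0.431711
p_u = 0.115417, p_m = 0.666667, p_d = 0.217917
Discount per step: exp(-r*dt) = 0.968991
Stock lattice S(k, j) with j the centered position index:
  k=0: S(0,+0) = 1.0800
  k=1: S(1,-1) = 0.4662; S(1,+0) = 1.0800; S(1,+1) = 2.5017
  k=2: S(2,-2) = 0.2013; S(2,-1) = 0.4662; S(2,+0) = 1.0800; S(2,+1) = 2.5017; S(2,+2) = 5.7948
Terminal payoffs V(N, j) = max(K - S_T, 0):
  V(2,-2) = 1.048716; V(2,-1) = 0.783753; V(2,+0) = 0.170000; V(2,+1) = 0.000000; V(2,+2) = 0.000000
Backward induction: V(k, j) = exp(-r*dt) * [p_u * V(k+1, j+1) + p_m * V(k+1, j) + p_d * V(k+1, j-1)]
  V(1,-1) = exp(-r*dt) * [p_u*0.170000 + p_m*0.783753 + p_d*1.048716] = 0.746758
  V(1,+0) = exp(-r*dt) * [p_u*0.000000 + p_m*0.170000 + p_d*0.783753] = 0.275316
  V(1,+1) = exp(-r*dt) * [p_u*0.000000 + p_m*0.000000 + p_d*0.170000] = 0.035897
  V(0,+0) = exp(-r*dt) * [p_u*0.035897 + p_m*0.275316 + p_d*0.746758] = 0.339552

Answer: Price = V(0,0) = 0.3396


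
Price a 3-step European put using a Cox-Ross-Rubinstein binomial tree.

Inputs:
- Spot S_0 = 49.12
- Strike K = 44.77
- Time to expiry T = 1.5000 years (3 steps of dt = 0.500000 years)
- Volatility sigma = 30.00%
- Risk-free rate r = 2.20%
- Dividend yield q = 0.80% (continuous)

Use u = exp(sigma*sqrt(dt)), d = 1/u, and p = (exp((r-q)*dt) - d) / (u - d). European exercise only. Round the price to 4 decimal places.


Answer: Price = V(0,0) = 4.7547

Derivation:
dt = T/N = 0.500000
u = exp(sigma*sqrt(dt)) = 1.236311; d = 1/u = 0.808858
p = (exp((r-q)*dt) - d) / (u - d) = 0.463598
Discount per step: exp(-r*dt) = 0.989060
Stock lattice S(k, i) with i counting down-moves:
  k=0: S(0,0) = 49.1200
  k=1: S(1,0) = 60.7276; S(1,1) = 39.7311
  k=2: S(2,0) = 75.0782; S(2,1) = 49.1200; S(2,2) = 32.1368
  k=3: S(3,0) = 92.8200; S(3,1) = 60.7276; S(3,2) = 39.7311; S(3,3) = 25.9941
Terminal payoffs V(N, i) = max(K - S_T, 0):
  V(3,0) = 0.000000; V(3,1) = 0.000000; V(3,2) = 5.038900; V(3,3) = 18.775885
Backward induction: V(k, i) = exp(-r*dt) * [p * V(k+1, i) + (1-p) * V(k+1, i+1)].
  V(2,0) = exp(-r*dt) * [p*0.000000 + (1-p)*0.000000] = 0.000000
  V(2,1) = exp(-r*dt) * [p*0.000000 + (1-p)*5.038900] = 2.673305
  V(2,2) = exp(-r*dt) * [p*5.038900 + (1-p)*18.775885] = 12.271706
  V(1,0) = exp(-r*dt) * [p*0.000000 + (1-p)*2.673305] = 1.418278
  V(1,1) = exp(-r*dt) * [p*2.673305 + (1-p)*12.271706] = 7.736332
  V(0,0) = exp(-r*dt) * [p*1.418278 + (1-p)*7.736332] = 4.754701


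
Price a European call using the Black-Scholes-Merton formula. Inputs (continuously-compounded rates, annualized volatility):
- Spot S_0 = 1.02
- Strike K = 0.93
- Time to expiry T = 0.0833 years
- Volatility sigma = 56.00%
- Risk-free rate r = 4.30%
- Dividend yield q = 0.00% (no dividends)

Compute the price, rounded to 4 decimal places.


Answer: Price = 0.1201

Derivation:
d1 = (ln(S/K) + (r - q + 0.5*sigma^2) * T) / (sigma * sqrt(T)) = 0.67450061
d2 = d1 - sigma * sqrt(T) = 0.51287487
exp(-rT) = 0.99642451; exp(-qT) = 1.00000000
C = S_0 * exp(-qT) * N(d1) - K * exp(-rT) * N(d2)
N(d1) = 0.75000345; N(d2) = 0.69598057
C = 1.0200 * 1.00000000 * 0.75000345 - 0.9300 * 0.99642451 * 0.69598057 = 0.1201


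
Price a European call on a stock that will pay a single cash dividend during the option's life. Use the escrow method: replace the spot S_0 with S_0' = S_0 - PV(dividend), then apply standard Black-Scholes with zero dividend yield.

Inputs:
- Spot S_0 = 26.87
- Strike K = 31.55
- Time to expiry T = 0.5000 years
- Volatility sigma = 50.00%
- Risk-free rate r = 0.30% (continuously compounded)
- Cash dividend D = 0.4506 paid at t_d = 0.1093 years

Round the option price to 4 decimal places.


PV(D) = D * exp(-r * t_d) = 0.4506 * 0.99967215 = 0.45045227
S_0' = S_0 - PV(D) = 26.8700 - 0.45045227 = 26.41954773
d1 = (ln(S_0'/K) + (r + sigma^2/2)*T) / (sigma*sqrt(T)) = -0.32093995
d2 = d1 - sigma*sqrt(T) = -0.67449334
exp(-rT) = 0.99850112
N(d1) = 0.37412795; N(d2) = 0.24999886
C = S_0' * N(d1) - K * exp(-rT) * N(d2) = 26.41954773 * 0.37412795 - 31.5500 * 0.99850112 * 0.24999886 = 2.0086

Answer: Price = 2.0086


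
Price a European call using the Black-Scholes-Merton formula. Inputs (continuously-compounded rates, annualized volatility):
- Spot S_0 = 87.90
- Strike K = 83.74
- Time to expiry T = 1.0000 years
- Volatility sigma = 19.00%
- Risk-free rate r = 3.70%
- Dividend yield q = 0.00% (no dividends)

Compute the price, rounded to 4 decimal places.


Answer: Price = 10.6137

Derivation:
d1 = (ln(S/K) + (r - q + 0.5*sigma^2) * T) / (sigma * sqrt(T)) = 0.54491076
d2 = d1 - sigma * sqrt(T) = 0.35491076
exp(-rT) = 0.96367614; exp(-qT) = 1.00000000
C = S_0 * exp(-qT) * N(d1) - K * exp(-rT) * N(d2)
N(d1) = 0.70709255; N(d2) = 0.63867178
C = 87.9000 * 1.00000000 * 0.70709255 - 83.7400 * 0.96367614 * 0.63867178 = 10.6137


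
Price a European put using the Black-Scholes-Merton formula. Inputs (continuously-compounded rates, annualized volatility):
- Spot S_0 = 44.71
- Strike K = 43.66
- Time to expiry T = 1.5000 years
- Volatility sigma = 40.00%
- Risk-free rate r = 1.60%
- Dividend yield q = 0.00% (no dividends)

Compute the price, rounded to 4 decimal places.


d1 = (ln(S/K) + (r - q + 0.5*sigma^2) * T) / (sigma * sqrt(T)) = 0.34244854
d2 = d1 - sigma * sqrt(T) = -0.14744940
exp(-rT) = 0.97628571; exp(-qT) = 1.00000000
P = K * exp(-rT) * N(-d2) - S_0 * exp(-qT) * N(-d1)
N(-d1) = 0.36600668; N(-d2) = 0.55861134
P = 43.6600 * 0.97628571 * 0.55861134 - 44.7100 * 1.00000000 * 0.36600668 = 7.4464

Answer: Price = 7.4464


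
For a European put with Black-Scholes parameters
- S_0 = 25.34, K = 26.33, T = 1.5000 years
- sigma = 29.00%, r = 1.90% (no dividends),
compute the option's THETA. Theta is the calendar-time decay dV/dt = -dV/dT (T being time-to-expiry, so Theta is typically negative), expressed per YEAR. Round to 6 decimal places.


d1 = 0.1499262323; d2 = -0.2052497804
phi(d1) = 0.3944836948; exp(-qT) = 1.0000000000; exp(-rT) = 0.9719022941
Theta = -S*exp(-qT)*phi(d1)*sigma/(2*sqrt(T)) + r*K*exp(-rT)*N(-d2) - q*S*exp(-qT)*N(-d1)
N(-d1) = 0.4404114076; N(-d2) = 0.5813115109; sqrt(T) = 1.2247448714
Term 1 = -25.3400 * 1.0000000000 * 0.3944836948 * 0.2900 / (2 * 1.2247448714) = -1.1834721448
Term 2 = 0.0190 * 26.3300 * 0.9719022941 * 0.5813115109 = 0.2826415396
Term 3 = 0 (no dividend yield, q = 0)
Theta = -1.1834721448 + (0.2826415396) + (0.0000000000) = -0.900831

Answer: Theta = -0.900831


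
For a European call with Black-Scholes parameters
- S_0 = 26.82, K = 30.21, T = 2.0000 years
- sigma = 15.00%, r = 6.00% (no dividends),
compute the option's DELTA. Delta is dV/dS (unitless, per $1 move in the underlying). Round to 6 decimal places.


Answer: Delta = 0.544058

Derivation:
d1 = 0.1106616571; d2 = -0.1014703772
phi(d1) = 0.3965070195; exp(-qT) = 1.0000000000; exp(-rT) = 0.8869204367
N(d1) = 0.5440576738
Delta = exp(-qT) * N(d1) = 1.0000000000 * 0.5440576738 = 0.544058


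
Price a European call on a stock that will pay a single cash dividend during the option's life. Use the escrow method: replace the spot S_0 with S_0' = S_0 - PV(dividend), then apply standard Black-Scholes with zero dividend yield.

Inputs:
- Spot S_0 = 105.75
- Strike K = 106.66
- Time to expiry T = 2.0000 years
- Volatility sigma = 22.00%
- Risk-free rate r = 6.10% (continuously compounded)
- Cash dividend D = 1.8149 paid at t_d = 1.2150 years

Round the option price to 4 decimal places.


PV(D) = D * exp(-r * t_d) = 1.8149 * 0.92856490 = 1.68525244
S_0' = S_0 - PV(D) = 105.7500 - 1.68525244 = 104.06474756
d1 = (ln(S_0'/K) + (r + sigma^2/2)*T) / (sigma*sqrt(T)) = 0.46851312
d2 = d1 - sigma*sqrt(T) = 0.15738613
exp(-rT) = 0.88514837
N(d1) = 0.68029115; N(d2) = 0.56252973
C = S_0' * N(d1) - K * exp(-rT) * N(d2) = 104.06474756 * 0.68029115 - 106.6600 * 0.88514837 * 0.56252973 = 17.6859

Answer: Price = 17.6859


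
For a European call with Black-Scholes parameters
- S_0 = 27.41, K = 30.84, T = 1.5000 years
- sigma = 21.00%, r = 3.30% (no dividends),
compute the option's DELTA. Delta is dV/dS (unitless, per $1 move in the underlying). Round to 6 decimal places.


Answer: Delta = 0.445371

Derivation:
d1 = -0.1373644235; d2 = -0.3945608465
phi(d1) = 0.3951961616; exp(-qT) = 1.0000000000; exp(-rT) = 0.9517051581
N(d1) = 0.4453713752
Delta = exp(-qT) * N(d1) = 1.0000000000 * 0.4453713752 = 0.445371


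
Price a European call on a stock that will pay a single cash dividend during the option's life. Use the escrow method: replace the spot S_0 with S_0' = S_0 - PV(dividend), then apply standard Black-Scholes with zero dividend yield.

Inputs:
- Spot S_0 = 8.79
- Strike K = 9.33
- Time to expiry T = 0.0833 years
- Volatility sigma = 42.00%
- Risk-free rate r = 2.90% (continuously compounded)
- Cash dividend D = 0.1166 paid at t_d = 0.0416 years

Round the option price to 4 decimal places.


PV(D) = D * exp(-r * t_d) = 0.1166 * 0.99879433 = 0.11645942
S_0' = S_0 - PV(D) = 8.7900 - 0.11645942 = 8.67354058
d1 = (ln(S_0'/K) + (r + sigma^2/2)*T) / (sigma*sqrt(T)) = -0.52132930
d2 = d1 - sigma*sqrt(T) = -0.64254861
exp(-rT) = 0.99758722
N(d1) = 0.30106870; N(d2) = 0.26025852
C = S_0' * N(d1) - K * exp(-rT) * N(d2) = 8.67354058 * 0.30106870 - 9.3300 * 0.99758722 * 0.26025852 = 0.1890

Answer: Price = 0.1890


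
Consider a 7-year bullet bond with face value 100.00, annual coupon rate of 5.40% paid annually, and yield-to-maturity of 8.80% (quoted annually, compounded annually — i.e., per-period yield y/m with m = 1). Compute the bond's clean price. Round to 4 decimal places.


Coupon per period c = face * coupon_rate / m = 5.400000
Periods per year m = 1; per-period yield y/m = 0.088000
Number of cashflows N = 7
Cashflows (t years, CF_t, discount factor 1/(1+y/m)^(m*t), PV):
  t = 1.0000: CF_t = 5.400000, DF = 0.919118, PV = 4.963235
  t = 2.0000: CF_t = 5.400000, DF = 0.844777, PV = 4.561797
  t = 3.0000: CF_t = 5.400000, DF = 0.776450, PV = 4.192828
  t = 4.0000: CF_t = 5.400000, DF = 0.713649, PV = 3.853702
  t = 5.0000: CF_t = 5.400000, DF = 0.655927, PV = 3.542006
  t = 6.0000: CF_t = 5.400000, DF = 0.602874, PV = 3.255520
  t = 7.0000: CF_t = 105.400000, DF = 0.554112, PV = 58.403429
Price P = sum_t PV_t = 82.772518

Answer: Price = 82.7725


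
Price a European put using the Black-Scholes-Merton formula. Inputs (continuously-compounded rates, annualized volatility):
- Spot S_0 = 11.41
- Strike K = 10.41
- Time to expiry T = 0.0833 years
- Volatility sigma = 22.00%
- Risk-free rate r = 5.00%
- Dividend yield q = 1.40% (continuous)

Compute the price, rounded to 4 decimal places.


d1 = (ln(S/K) + (r - q + 0.5*sigma^2) * T) / (sigma * sqrt(T)) = 1.52353228
d2 = d1 - sigma * sqrt(T) = 1.46003645
exp(-rT) = 0.99584366; exp(-qT) = 0.99883448
P = K * exp(-rT) * N(-d2) - S_0 * exp(-qT) * N(-d1)
N(-d1) = 0.06381280; N(-d2) = 0.07214003
P = 10.4100 * 0.99584366 * 0.07214003 - 11.4100 * 0.99883448 * 0.06381280 = 0.0206

Answer: Price = 0.0206


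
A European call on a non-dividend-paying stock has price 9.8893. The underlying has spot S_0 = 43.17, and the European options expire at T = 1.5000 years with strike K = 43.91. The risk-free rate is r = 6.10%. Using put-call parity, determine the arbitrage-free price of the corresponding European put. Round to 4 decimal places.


Put-call parity: C - P = S_0 * exp(-qT) - K * exp(-rT).
S_0 * exp(-qT) = 43.1700 * 1.00000000 = 43.17000000
K * exp(-rT) = 43.9100 * 0.91256132 = 40.07056739
P = C - S*exp(-qT) + K*exp(-rT)
P = 9.8893 - 43.17000000 + 40.07056739 = 6.7899

Answer: Put price = 6.7899


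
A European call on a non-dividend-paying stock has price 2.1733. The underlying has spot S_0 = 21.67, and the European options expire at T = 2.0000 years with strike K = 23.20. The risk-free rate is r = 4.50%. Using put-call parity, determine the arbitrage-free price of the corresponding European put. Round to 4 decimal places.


Put-call parity: C - P = S_0 * exp(-qT) - K * exp(-rT).
S_0 * exp(-qT) = 21.6700 * 1.00000000 = 21.67000000
K * exp(-rT) = 23.2000 * 0.91393119 = 21.20320350
P = C - S*exp(-qT) + K*exp(-rT)
P = 2.1733 - 21.67000000 + 21.20320350 = 1.7065

Answer: Put price = 1.7065


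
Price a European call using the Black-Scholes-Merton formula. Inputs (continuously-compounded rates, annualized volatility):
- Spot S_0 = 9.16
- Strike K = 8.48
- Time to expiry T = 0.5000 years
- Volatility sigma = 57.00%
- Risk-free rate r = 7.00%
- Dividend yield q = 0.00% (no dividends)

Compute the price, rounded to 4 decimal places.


Answer: Price = 1.9237

Derivation:
d1 = (ln(S/K) + (r - q + 0.5*sigma^2) * T) / (sigma * sqrt(T)) = 0.47974275
d2 = d1 - sigma * sqrt(T) = 0.07669188
exp(-rT) = 0.96560542; exp(-qT) = 1.00000000
C = S_0 * exp(-qT) * N(d1) - K * exp(-rT) * N(d2)
N(d1) = 0.68429484; N(d2) = 0.53056567
C = 9.1600 * 1.00000000 * 0.68429484 - 8.4800 * 0.96560542 * 0.53056567 = 1.9237


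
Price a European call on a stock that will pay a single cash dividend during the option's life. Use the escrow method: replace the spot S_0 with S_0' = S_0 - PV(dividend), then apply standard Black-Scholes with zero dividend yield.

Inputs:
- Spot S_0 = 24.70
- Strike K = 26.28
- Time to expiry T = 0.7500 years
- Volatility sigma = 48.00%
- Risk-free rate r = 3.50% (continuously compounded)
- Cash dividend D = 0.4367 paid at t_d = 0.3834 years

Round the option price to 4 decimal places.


PV(D) = D * exp(-r * t_d) = 0.4367 * 0.98667063 = 0.43087907
S_0' = S_0 - PV(D) = 24.7000 - 0.43087907 = 24.26912093
d1 = (ln(S_0'/K) + (r + sigma^2/2)*T) / (sigma*sqrt(T)) = 0.07949778
d2 = d1 - sigma*sqrt(T) = -0.33619442
exp(-rT) = 0.97409154
N(d1) = 0.53168165; N(d2) = 0.36836213
C = S_0' * N(d1) - K * exp(-rT) * N(d2) = 24.26912093 * 0.53168165 - 26.2800 * 0.97409154 * 0.36836213 = 3.4737

Answer: Price = 3.4737


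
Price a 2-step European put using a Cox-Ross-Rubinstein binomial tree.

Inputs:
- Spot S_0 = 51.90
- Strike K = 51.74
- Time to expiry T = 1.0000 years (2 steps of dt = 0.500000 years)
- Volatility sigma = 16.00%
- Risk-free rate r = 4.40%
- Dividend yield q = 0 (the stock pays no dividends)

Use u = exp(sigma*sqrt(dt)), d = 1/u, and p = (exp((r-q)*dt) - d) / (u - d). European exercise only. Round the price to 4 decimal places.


Answer: Price = V(0,0) = 1.8327

Derivation:
dt = T/N = 0.500000
u = exp(sigma*sqrt(dt)) = 1.119785; d = 1/u = 0.893028
p = (exp((r-q)*dt) - d) / (u - d) = 0.569841
Discount per step: exp(-r*dt) = 0.978240
Stock lattice S(k, i) with i counting down-moves:
  k=0: S(0,0) = 51.9000
  k=1: S(1,0) = 58.1169; S(1,1) = 46.3482
  k=2: S(2,0) = 65.0784; S(2,1) = 51.9000; S(2,2) = 41.3902
Terminal payoffs V(N, i) = max(K - S_T, 0):
  V(2,0) = 0.000000; V(2,1) = 0.000000; V(2,2) = 10.349780
Backward induction: V(k, i) = exp(-r*dt) * [p * V(k+1, i) + (1-p) * V(k+1, i+1)].
  V(1,0) = exp(-r*dt) * [p*0.000000 + (1-p)*0.000000] = 0.000000
  V(1,1) = exp(-r*dt) * [p*0.000000 + (1-p)*10.349780] = 4.355175
  V(0,0) = exp(-r*dt) * [p*0.000000 + (1-p)*4.355175] = 1.832653


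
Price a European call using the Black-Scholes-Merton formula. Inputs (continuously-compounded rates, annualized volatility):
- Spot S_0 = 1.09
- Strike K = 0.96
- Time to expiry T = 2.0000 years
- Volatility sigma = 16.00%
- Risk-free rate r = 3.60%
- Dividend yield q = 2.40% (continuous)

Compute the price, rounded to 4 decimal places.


d1 = (ln(S/K) + (r - q + 0.5*sigma^2) * T) / (sigma * sqrt(T)) = 0.78046774
d2 = d1 - sigma * sqrt(T) = 0.55419357
exp(-rT) = 0.93053090; exp(-qT) = 0.95313379
C = S_0 * exp(-qT) * N(d1) - K * exp(-rT) * N(d2)
N(d1) = 0.78244220; N(d2) = 0.71027681
C = 1.0900 * 0.95313379 * 0.78244220 - 0.9600 * 0.93053090 * 0.71027681 = 0.1784

Answer: Price = 0.1784


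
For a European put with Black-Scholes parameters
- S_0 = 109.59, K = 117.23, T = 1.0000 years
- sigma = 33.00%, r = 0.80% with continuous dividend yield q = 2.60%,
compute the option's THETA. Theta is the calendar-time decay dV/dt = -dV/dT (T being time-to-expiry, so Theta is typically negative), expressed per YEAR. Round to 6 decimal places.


d1 = -0.0937626897; d2 = -0.4237626897
phi(d1) = 0.3971924901; exp(-qT) = 0.9743350896; exp(-rT) = 0.9920319148
Theta = -S*exp(-qT)*phi(d1)*sigma/(2*sqrt(T)) + r*K*exp(-rT)*N(-d2) - q*S*exp(-qT)*N(-d1)
N(-d1) = 0.5373511648; N(-d2) = 0.6641305546; sqrt(T) = 1.0000000000
Term 1 = -109.5900 * 0.9743350896 * 0.3971924901 * 0.3300 / (2 * 1.0000000000) = -6.9978437808
Term 2 = 0.0080 * 117.2300 * 0.9920319148 * 0.6641305546 = 0.6178852918
Term 3 = -0.0260 * 109.5900 * 0.9743350896 * 0.5373511648 = -1.4918007219
Theta = -6.9978437808 + (0.6178852918) + (-1.4918007219) = -7.871759

Answer: Theta = -7.871759


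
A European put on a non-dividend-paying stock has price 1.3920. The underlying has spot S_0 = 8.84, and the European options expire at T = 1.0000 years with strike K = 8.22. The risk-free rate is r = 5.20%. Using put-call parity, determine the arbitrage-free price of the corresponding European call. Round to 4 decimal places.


Put-call parity: C - P = S_0 * exp(-qT) - K * exp(-rT).
S_0 * exp(-qT) = 8.8400 * 1.00000000 = 8.84000000
K * exp(-rT) = 8.2200 * 0.94932887 = 7.80348329
C = P + S*exp(-qT) - K*exp(-rT)
C = 1.3920 + 8.84000000 - 7.80348329 = 2.4285

Answer: Call price = 2.4285


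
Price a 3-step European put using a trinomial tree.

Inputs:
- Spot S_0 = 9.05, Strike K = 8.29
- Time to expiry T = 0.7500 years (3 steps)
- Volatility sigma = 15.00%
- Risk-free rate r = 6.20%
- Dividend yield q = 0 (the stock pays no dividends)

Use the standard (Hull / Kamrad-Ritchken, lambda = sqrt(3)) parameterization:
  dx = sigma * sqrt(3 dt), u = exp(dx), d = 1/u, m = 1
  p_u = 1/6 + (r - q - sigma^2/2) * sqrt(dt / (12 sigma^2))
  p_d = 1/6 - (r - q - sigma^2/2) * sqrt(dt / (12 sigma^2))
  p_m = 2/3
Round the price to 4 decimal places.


dt = T/N = 0.250000; dx = sigma*sqrt(3*dt) = 0.129904
u = exp(dx) = 1.138719; d = 1/u = 0.878180
p_u = 0.215501, p_m = 0.666667, p_d = 0.117832
Discount per step: exp(-r*dt) = 0.984620
Stock lattice S(k, j) with j the centered position index:
  k=0: S(0,+0) = 9.0500
  k=1: S(1,-1) = 7.9475; S(1,+0) = 9.0500; S(1,+1) = 10.3054
  k=2: S(2,-2) = 6.9794; S(2,-1) = 7.9475; S(2,+0) = 9.0500; S(2,+1) = 10.3054; S(2,+2) = 11.7350
  k=3: S(3,-3) = 6.1291; S(3,-2) = 6.9794; S(3,-1) = 7.9475; S(3,+0) = 9.0500; S(3,+1) = 10.3054; S(3,+2) = 11.7350; S(3,+3) = 13.3628
Terminal payoffs V(N, j) = max(K - S_T, 0):
  V(3,-3) = 2.160867; V(3,-2) = 1.310641; V(3,-1) = 0.342472; V(3,+0) = 0.000000; V(3,+1) = 0.000000; V(3,+2) = 0.000000; V(3,+3) = 0.000000
Backward induction: V(k, j) = exp(-r*dt) * [p_u * V(k+1, j+1) + p_m * V(k+1, j) + p_d * V(k+1, j-1)]
  V(2,-2) = exp(-r*dt) * [p_u*0.342472 + p_m*1.310641 + p_d*2.160867] = 1.183693
  V(2,-1) = exp(-r*dt) * [p_u*0.000000 + p_m*0.342472 + p_d*1.310641] = 0.376864
  V(2,+0) = exp(-r*dt) * [p_u*0.000000 + p_m*0.000000 + p_d*0.342472] = 0.039734
  V(2,+1) = exp(-r*dt) * [p_u*0.000000 + p_m*0.000000 + p_d*0.000000] = 0.000000
  V(2,+2) = exp(-r*dt) * [p_u*0.000000 + p_m*0.000000 + p_d*0.000000] = 0.000000
  V(1,-1) = exp(-r*dt) * [p_u*0.039734 + p_m*0.376864 + p_d*1.183693] = 0.393141
  V(1,+0) = exp(-r*dt) * [p_u*0.000000 + p_m*0.039734 + p_d*0.376864] = 0.069805
  V(1,+1) = exp(-r*dt) * [p_u*0.000000 + p_m*0.000000 + p_d*0.039734] = 0.004610
  V(0,+0) = exp(-r*dt) * [p_u*0.004610 + p_m*0.069805 + p_d*0.393141] = 0.092412

Answer: Price = V(0,0) = 0.0924
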